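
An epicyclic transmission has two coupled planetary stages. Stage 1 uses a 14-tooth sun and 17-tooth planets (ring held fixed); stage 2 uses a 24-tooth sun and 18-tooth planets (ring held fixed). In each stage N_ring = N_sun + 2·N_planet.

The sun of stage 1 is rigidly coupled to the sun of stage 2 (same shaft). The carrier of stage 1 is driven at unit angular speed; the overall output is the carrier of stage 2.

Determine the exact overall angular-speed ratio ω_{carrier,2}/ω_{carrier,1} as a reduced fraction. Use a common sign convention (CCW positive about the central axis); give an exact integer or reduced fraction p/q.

Stage 1: N_ring = 14 + 2·17 = 48
Stage 1: 14(ω_s−ω_c) = −48(ω_r−ω_c),  ω_r=0, ω_c=1
Stage 1: ω_s = 1 − (48/14)(0−1) = 31/7
  ⇒ ω_s¹/ω_c¹ = 31/7
Stage 2: N_ring = 24 + 2·18 = 60
Stage 2: 24(ω_s−ω_c) = −60(ω_r−ω_c),  ω_r=0, ω_s=1
Stage 2: 24(1−ω_c) = −60(0−ω_c)  ⇒  84ω_c = 24  ⇒  ω_c = 2/7
  ⇒ ω_c²/ω_s² = 2/7
Coupling ω_s² = ω_s¹ ⇒ overall = 31/7 × 2/7 = 62/49

62/49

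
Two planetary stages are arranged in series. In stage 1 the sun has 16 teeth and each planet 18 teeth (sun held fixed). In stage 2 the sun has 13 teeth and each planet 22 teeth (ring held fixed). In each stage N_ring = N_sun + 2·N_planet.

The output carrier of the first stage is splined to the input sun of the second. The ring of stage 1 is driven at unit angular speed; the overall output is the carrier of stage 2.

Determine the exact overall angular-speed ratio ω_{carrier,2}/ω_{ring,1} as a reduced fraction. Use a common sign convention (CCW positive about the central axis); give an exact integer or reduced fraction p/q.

Stage 1: N_ring = 16 + 2·18 = 52
Stage 1: 16(ω_s−ω_c) = −52(ω_r−ω_c),  ω_s=0, ω_r=1
Stage 1: 16(0−ω_c) = −52(1−ω_c)  ⇒  68ω_c = 52  ⇒  ω_c = 13/17
  ⇒ ω_c¹/ω_r¹ = 13/17
Stage 2: N_ring = 13 + 2·22 = 57
Stage 2: 13(ω_s−ω_c) = −57(ω_r−ω_c),  ω_r=0, ω_s=1
Stage 2: 13(1−ω_c) = −57(0−ω_c)  ⇒  70ω_c = 13  ⇒  ω_c = 13/70
  ⇒ ω_c²/ω_s² = 13/70
Coupling ω_s² = ω_c¹ ⇒ overall = 13/17 × 13/70 = 169/1190

169/1190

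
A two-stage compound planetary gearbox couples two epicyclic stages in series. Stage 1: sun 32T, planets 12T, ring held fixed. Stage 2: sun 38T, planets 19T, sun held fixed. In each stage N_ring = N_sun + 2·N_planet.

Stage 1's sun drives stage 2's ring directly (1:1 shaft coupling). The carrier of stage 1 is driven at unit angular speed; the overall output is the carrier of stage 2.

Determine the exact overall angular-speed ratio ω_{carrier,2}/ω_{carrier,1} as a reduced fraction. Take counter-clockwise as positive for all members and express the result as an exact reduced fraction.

Stage 1: N_ring = 32 + 2·12 = 56
Stage 1: 32(ω_s−ω_c) = −56(ω_r−ω_c),  ω_r=0, ω_c=1
Stage 1: ω_s = 1 − (56/32)(0−1) = 11/4
  ⇒ ω_s¹/ω_c¹ = 11/4
Stage 2: N_ring = 38 + 2·19 = 76
Stage 2: 38(ω_s−ω_c) = −76(ω_r−ω_c),  ω_s=0, ω_r=1
Stage 2: 38(0−ω_c) = −76(1−ω_c)  ⇒  114ω_c = 76  ⇒  ω_c = 2/3
  ⇒ ω_c²/ω_r² = 2/3
Coupling ω_r² = ω_s¹ ⇒ overall = 11/4 × 2/3 = 11/6

11/6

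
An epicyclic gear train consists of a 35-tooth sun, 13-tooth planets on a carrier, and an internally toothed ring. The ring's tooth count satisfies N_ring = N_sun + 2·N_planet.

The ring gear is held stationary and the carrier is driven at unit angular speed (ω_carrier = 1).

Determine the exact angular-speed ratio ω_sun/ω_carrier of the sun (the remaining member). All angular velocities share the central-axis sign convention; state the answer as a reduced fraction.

N_ring = 35 + 2·13 = 61
35(ω_s−ω_c) = −61(ω_r−ω_c),  ω_r=0, ω_c=1
ω_s = 1 − (61/35)(0−1) = 96/35
ω_s/ω_c = 96/35

96/35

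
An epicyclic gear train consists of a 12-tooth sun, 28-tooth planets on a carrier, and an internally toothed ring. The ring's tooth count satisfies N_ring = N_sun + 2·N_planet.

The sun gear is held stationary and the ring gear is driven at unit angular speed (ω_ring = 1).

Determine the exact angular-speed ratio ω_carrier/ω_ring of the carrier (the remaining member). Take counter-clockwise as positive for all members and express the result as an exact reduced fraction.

N_ring = 12 + 2·28 = 68
12(ω_s−ω_c) = −68(ω_r−ω_c),  ω_s=0, ω_r=1
12(0−ω_c) = −68(1−ω_c)  ⇒  80ω_c = 68  ⇒  ω_c = 17/20
ω_c/ω_r = 17/20

17/20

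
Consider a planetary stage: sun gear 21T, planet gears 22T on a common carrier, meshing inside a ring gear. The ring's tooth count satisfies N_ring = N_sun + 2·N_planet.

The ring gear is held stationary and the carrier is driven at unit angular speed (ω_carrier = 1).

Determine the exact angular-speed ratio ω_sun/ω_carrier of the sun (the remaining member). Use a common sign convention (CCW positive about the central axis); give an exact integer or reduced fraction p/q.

86/21

N_ring = 21 + 2·22 = 65
21(ω_s−ω_c) = −65(ω_r−ω_c),  ω_r=0, ω_c=1
ω_s = 1 − (65/21)(0−1) = 86/21
ω_s/ω_c = 86/21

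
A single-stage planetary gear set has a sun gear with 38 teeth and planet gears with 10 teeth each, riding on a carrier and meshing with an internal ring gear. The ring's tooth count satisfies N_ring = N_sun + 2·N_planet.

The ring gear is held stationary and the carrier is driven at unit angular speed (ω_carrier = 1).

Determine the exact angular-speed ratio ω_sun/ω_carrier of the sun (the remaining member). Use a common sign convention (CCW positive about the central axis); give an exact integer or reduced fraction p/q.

N_ring = 38 + 2·10 = 58
38(ω_s−ω_c) = −58(ω_r−ω_c),  ω_r=0, ω_c=1
ω_s = 1 − (58/38)(0−1) = 48/19
ω_s/ω_c = 48/19

48/19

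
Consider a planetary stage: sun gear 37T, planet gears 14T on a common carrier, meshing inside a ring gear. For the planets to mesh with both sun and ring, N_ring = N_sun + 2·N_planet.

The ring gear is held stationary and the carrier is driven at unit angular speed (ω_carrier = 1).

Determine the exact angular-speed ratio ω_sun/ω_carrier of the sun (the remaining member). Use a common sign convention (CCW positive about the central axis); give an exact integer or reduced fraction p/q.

102/37

N_ring = 37 + 2·14 = 65
37(ω_s−ω_c) = −65(ω_r−ω_c),  ω_r=0, ω_c=1
ω_s = 1 − (65/37)(0−1) = 102/37
ω_s/ω_c = 102/37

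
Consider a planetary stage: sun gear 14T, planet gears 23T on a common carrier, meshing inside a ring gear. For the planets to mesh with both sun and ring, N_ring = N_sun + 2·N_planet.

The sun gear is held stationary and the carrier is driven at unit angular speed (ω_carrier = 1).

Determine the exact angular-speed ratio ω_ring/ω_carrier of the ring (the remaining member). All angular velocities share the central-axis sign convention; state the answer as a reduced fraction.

N_ring = 14 + 2·23 = 60
14(ω_s−ω_c) = −60(ω_r−ω_c),  ω_s=0, ω_c=1
ω_r = 1 − (14/60)(0−1) = 37/30
ω_r/ω_c = 37/30

37/30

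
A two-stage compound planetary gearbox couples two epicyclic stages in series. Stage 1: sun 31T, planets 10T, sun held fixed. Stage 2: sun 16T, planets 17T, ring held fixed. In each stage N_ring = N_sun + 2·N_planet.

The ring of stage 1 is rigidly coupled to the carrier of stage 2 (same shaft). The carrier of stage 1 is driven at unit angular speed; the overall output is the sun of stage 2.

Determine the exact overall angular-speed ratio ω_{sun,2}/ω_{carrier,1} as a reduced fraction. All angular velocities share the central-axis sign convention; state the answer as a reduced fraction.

451/68

Stage 1: N_ring = 31 + 2·10 = 51
Stage 1: 31(ω_s−ω_c) = −51(ω_r−ω_c),  ω_s=0, ω_c=1
Stage 1: ω_r = 1 − (31/51)(0−1) = 82/51
  ⇒ ω_r¹/ω_c¹ = 82/51
Stage 2: N_ring = 16 + 2·17 = 50
Stage 2: 16(ω_s−ω_c) = −50(ω_r−ω_c),  ω_r=0, ω_c=1
Stage 2: ω_s = 1 − (50/16)(0−1) = 33/8
  ⇒ ω_s²/ω_c² = 33/8
Coupling ω_c² = ω_r¹ ⇒ overall = 82/51 × 33/8 = 451/68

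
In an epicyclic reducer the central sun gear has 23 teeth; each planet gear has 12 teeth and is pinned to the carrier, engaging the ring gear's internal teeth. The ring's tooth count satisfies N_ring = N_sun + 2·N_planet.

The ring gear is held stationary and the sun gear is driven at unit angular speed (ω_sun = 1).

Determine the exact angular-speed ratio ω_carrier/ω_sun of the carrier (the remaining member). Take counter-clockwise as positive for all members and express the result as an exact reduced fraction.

23/70

N_ring = 23 + 2·12 = 47
23(ω_s−ω_c) = −47(ω_r−ω_c),  ω_r=0, ω_s=1
23(1−ω_c) = −47(0−ω_c)  ⇒  70ω_c = 23  ⇒  ω_c = 23/70
ω_c/ω_s = 23/70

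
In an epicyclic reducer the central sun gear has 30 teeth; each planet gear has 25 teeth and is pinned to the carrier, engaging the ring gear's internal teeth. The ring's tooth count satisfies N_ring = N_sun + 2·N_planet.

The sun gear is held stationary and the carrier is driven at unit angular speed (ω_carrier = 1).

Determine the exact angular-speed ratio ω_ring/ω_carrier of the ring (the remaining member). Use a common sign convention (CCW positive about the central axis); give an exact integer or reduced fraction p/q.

11/8

N_ring = 30 + 2·25 = 80
30(ω_s−ω_c) = −80(ω_r−ω_c),  ω_s=0, ω_c=1
ω_r = 1 − (30/80)(0−1) = 11/8
ω_r/ω_c = 11/8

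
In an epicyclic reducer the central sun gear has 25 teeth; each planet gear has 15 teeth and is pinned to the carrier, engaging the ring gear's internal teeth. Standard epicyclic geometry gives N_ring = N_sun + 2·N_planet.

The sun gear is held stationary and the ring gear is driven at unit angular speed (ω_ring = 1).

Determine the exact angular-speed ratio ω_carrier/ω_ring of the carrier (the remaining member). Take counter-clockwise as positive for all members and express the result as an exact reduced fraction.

N_ring = 25 + 2·15 = 55
25(ω_s−ω_c) = −55(ω_r−ω_c),  ω_s=0, ω_r=1
25(0−ω_c) = −55(1−ω_c)  ⇒  80ω_c = 55  ⇒  ω_c = 11/16
ω_c/ω_r = 11/16

11/16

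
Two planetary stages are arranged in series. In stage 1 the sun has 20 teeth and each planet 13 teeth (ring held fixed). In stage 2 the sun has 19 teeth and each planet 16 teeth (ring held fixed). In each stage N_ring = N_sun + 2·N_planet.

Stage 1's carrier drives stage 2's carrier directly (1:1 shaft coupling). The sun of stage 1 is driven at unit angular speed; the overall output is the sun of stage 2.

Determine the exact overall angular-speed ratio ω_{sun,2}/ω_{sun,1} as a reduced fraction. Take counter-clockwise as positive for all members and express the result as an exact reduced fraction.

700/627

Stage 1: N_ring = 20 + 2·13 = 46
Stage 1: 20(ω_s−ω_c) = −46(ω_r−ω_c),  ω_r=0, ω_s=1
Stage 1: 20(1−ω_c) = −46(0−ω_c)  ⇒  66ω_c = 20  ⇒  ω_c = 10/33
  ⇒ ω_c¹/ω_s¹ = 10/33
Stage 2: N_ring = 19 + 2·16 = 51
Stage 2: 19(ω_s−ω_c) = −51(ω_r−ω_c),  ω_r=0, ω_c=1
Stage 2: ω_s = 1 − (51/19)(0−1) = 70/19
  ⇒ ω_s²/ω_c² = 70/19
Coupling ω_c² = ω_c¹ ⇒ overall = 10/33 × 70/19 = 700/627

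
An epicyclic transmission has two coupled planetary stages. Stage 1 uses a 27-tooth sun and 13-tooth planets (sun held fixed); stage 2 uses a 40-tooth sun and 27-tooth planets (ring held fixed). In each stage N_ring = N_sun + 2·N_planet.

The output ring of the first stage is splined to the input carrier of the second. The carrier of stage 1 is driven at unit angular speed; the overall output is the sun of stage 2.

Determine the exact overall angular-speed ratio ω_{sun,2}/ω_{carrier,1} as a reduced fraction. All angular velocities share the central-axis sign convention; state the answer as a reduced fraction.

Stage 1: N_ring = 27 + 2·13 = 53
Stage 1: 27(ω_s−ω_c) = −53(ω_r−ω_c),  ω_s=0, ω_c=1
Stage 1: ω_r = 1 − (27/53)(0−1) = 80/53
  ⇒ ω_r¹/ω_c¹ = 80/53
Stage 2: N_ring = 40 + 2·27 = 94
Stage 2: 40(ω_s−ω_c) = −94(ω_r−ω_c),  ω_r=0, ω_c=1
Stage 2: ω_s = 1 − (94/40)(0−1) = 67/20
  ⇒ ω_s²/ω_c² = 67/20
Coupling ω_c² = ω_r¹ ⇒ overall = 80/53 × 67/20 = 268/53

268/53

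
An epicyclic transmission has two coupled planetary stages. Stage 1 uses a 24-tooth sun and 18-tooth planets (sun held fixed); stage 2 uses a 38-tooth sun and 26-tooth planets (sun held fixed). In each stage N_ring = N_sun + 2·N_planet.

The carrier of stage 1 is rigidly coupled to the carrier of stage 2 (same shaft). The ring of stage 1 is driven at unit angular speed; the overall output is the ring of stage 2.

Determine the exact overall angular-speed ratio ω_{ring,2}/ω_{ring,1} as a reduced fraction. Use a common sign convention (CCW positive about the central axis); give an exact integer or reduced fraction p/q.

64/63

Stage 1: N_ring = 24 + 2·18 = 60
Stage 1: 24(ω_s−ω_c) = −60(ω_r−ω_c),  ω_s=0, ω_r=1
Stage 1: 24(0−ω_c) = −60(1−ω_c)  ⇒  84ω_c = 60  ⇒  ω_c = 5/7
  ⇒ ω_c¹/ω_r¹ = 5/7
Stage 2: N_ring = 38 + 2·26 = 90
Stage 2: 38(ω_s−ω_c) = −90(ω_r−ω_c),  ω_s=0, ω_c=1
Stage 2: ω_r = 1 − (38/90)(0−1) = 64/45
  ⇒ ω_r²/ω_c² = 64/45
Coupling ω_c² = ω_c¹ ⇒ overall = 5/7 × 64/45 = 64/63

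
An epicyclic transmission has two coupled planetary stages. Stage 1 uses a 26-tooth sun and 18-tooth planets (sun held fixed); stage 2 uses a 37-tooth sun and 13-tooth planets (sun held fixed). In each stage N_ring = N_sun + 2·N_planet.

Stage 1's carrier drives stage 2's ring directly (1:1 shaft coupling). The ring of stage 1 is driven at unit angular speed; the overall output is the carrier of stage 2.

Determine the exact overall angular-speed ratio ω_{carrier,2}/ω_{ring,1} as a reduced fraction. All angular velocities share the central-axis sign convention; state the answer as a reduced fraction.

Stage 1: N_ring = 26 + 2·18 = 62
Stage 1: 26(ω_s−ω_c) = −62(ω_r−ω_c),  ω_s=0, ω_r=1
Stage 1: 26(0−ω_c) = −62(1−ω_c)  ⇒  88ω_c = 62  ⇒  ω_c = 31/44
  ⇒ ω_c¹/ω_r¹ = 31/44
Stage 2: N_ring = 37 + 2·13 = 63
Stage 2: 37(ω_s−ω_c) = −63(ω_r−ω_c),  ω_s=0, ω_r=1
Stage 2: 37(0−ω_c) = −63(1−ω_c)  ⇒  100ω_c = 63  ⇒  ω_c = 63/100
  ⇒ ω_c²/ω_r² = 63/100
Coupling ω_r² = ω_c¹ ⇒ overall = 31/44 × 63/100 = 1953/4400

1953/4400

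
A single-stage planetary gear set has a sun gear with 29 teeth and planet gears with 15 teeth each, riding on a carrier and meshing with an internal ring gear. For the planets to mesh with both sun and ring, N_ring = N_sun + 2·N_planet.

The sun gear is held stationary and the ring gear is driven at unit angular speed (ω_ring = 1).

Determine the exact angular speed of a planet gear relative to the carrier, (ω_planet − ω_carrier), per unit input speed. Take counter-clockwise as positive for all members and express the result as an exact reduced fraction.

N_ring = 29 + 2·15 = 59
29(ω_s−ω_c) = −59(ω_r−ω_c),  ω_s=0, ω_r=1
29(0−ω_c) = −59(1−ω_c)  ⇒  88ω_c = 59  ⇒  ω_c = 59/88
sun–planet: 29·(0−59/88) = −15·(ω_p−ω_c)  ⇒  ω_p−ω_c = −(29/15)·(-59/88) = 1711/1320

1711/1320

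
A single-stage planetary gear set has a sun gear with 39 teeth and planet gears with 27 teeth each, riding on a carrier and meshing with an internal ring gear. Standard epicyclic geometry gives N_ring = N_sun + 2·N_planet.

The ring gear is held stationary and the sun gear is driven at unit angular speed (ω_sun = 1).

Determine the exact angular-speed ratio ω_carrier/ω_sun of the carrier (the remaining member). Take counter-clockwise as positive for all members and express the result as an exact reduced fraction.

13/44

N_ring = 39 + 2·27 = 93
39(ω_s−ω_c) = −93(ω_r−ω_c),  ω_r=0, ω_s=1
39(1−ω_c) = −93(0−ω_c)  ⇒  132ω_c = 39  ⇒  ω_c = 13/44
ω_c/ω_s = 13/44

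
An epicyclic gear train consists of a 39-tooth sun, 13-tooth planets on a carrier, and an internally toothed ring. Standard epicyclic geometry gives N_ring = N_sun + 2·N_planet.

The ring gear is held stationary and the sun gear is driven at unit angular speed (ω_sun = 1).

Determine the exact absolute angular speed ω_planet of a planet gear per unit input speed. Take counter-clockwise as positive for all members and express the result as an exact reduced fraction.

-3/2

N_ring = 39 + 2·13 = 65
39(ω_s−ω_c) = −65(ω_r−ω_c),  ω_r=0, ω_s=1
39(1−ω_c) = −65(0−ω_c)  ⇒  104ω_c = 39  ⇒  ω_c = 3/8
sun–planet: 39·(1−3/8) = −13·(ω_p−ω_c)  ⇒  ω_p−ω_c = −(39/13)·(5/8) = -15/8
ω_p = 3/8 − 15/8 = -3/2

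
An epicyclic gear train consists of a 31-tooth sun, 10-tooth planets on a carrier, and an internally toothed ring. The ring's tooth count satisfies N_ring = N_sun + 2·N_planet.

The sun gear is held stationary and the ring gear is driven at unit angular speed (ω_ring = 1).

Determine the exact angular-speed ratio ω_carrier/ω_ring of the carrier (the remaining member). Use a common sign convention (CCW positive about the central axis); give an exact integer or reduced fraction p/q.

N_ring = 31 + 2·10 = 51
31(ω_s−ω_c) = −51(ω_r−ω_c),  ω_s=0, ω_r=1
31(0−ω_c) = −51(1−ω_c)  ⇒  82ω_c = 51  ⇒  ω_c = 51/82
ω_c/ω_r = 51/82

51/82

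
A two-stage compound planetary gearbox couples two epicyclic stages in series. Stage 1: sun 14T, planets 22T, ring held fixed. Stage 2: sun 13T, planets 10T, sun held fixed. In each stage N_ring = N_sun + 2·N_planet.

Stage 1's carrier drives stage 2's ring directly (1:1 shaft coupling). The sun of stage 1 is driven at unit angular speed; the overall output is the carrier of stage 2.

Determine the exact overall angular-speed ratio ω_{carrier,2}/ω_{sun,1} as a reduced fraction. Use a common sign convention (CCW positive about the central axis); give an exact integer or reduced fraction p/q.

Stage 1: N_ring = 14 + 2·22 = 58
Stage 1: 14(ω_s−ω_c) = −58(ω_r−ω_c),  ω_r=0, ω_s=1
Stage 1: 14(1−ω_c) = −58(0−ω_c)  ⇒  72ω_c = 14  ⇒  ω_c = 7/36
  ⇒ ω_c¹/ω_s¹ = 7/36
Stage 2: N_ring = 13 + 2·10 = 33
Stage 2: 13(ω_s−ω_c) = −33(ω_r−ω_c),  ω_s=0, ω_r=1
Stage 2: 13(0−ω_c) = −33(1−ω_c)  ⇒  46ω_c = 33  ⇒  ω_c = 33/46
  ⇒ ω_c²/ω_r² = 33/46
Coupling ω_r² = ω_c¹ ⇒ overall = 7/36 × 33/46 = 77/552

77/552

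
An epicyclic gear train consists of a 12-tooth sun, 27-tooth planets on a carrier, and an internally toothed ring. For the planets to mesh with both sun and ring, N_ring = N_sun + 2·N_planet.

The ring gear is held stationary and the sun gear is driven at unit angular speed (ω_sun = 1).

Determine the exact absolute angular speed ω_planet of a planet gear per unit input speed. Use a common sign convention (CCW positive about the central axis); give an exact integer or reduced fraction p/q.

N_ring = 12 + 2·27 = 66
12(ω_s−ω_c) = −66(ω_r−ω_c),  ω_r=0, ω_s=1
12(1−ω_c) = −66(0−ω_c)  ⇒  78ω_c = 12  ⇒  ω_c = 2/13
sun–planet: 12·(1−2/13) = −27·(ω_p−ω_c)  ⇒  ω_p−ω_c = −(12/27)·(11/13) = -44/117
ω_p = 2/13 − 44/117 = -2/9

-2/9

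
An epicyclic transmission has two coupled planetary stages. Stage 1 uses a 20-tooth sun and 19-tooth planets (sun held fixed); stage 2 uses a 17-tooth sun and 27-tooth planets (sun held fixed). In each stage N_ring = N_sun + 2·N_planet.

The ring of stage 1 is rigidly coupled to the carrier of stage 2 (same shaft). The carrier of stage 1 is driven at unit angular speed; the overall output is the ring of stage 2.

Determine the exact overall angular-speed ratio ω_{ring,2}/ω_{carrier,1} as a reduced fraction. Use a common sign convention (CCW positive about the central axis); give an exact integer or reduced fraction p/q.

3432/2059

Stage 1: N_ring = 20 + 2·19 = 58
Stage 1: 20(ω_s−ω_c) = −58(ω_r−ω_c),  ω_s=0, ω_c=1
Stage 1: ω_r = 1 − (20/58)(0−1) = 39/29
  ⇒ ω_r¹/ω_c¹ = 39/29
Stage 2: N_ring = 17 + 2·27 = 71
Stage 2: 17(ω_s−ω_c) = −71(ω_r−ω_c),  ω_s=0, ω_c=1
Stage 2: ω_r = 1 − (17/71)(0−1) = 88/71
  ⇒ ω_r²/ω_c² = 88/71
Coupling ω_c² = ω_r¹ ⇒ overall = 39/29 × 88/71 = 3432/2059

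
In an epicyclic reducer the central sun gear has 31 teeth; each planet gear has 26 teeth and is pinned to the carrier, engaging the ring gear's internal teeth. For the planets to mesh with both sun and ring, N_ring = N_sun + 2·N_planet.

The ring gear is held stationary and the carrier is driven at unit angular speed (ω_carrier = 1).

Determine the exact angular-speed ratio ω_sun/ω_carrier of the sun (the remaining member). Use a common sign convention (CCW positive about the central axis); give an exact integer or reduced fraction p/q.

114/31

N_ring = 31 + 2·26 = 83
31(ω_s−ω_c) = −83(ω_r−ω_c),  ω_r=0, ω_c=1
ω_s = 1 − (83/31)(0−1) = 114/31
ω_s/ω_c = 114/31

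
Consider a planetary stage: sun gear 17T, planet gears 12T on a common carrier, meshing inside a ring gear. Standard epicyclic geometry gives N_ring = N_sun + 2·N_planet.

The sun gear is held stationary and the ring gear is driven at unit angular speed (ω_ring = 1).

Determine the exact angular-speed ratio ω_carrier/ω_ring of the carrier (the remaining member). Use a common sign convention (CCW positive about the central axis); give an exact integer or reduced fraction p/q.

41/58

N_ring = 17 + 2·12 = 41
17(ω_s−ω_c) = −41(ω_r−ω_c),  ω_s=0, ω_r=1
17(0−ω_c) = −41(1−ω_c)  ⇒  58ω_c = 41  ⇒  ω_c = 41/58
ω_c/ω_r = 41/58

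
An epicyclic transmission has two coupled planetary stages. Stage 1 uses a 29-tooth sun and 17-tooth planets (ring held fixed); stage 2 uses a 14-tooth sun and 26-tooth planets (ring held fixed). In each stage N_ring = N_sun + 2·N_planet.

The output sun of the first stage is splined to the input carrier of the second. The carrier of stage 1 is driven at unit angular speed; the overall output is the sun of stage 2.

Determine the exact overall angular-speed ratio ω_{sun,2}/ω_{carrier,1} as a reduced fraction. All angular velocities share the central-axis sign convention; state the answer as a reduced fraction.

3680/203

Stage 1: N_ring = 29 + 2·17 = 63
Stage 1: 29(ω_s−ω_c) = −63(ω_r−ω_c),  ω_r=0, ω_c=1
Stage 1: ω_s = 1 − (63/29)(0−1) = 92/29
  ⇒ ω_s¹/ω_c¹ = 92/29
Stage 2: N_ring = 14 + 2·26 = 66
Stage 2: 14(ω_s−ω_c) = −66(ω_r−ω_c),  ω_r=0, ω_c=1
Stage 2: ω_s = 1 − (66/14)(0−1) = 40/7
  ⇒ ω_s²/ω_c² = 40/7
Coupling ω_c² = ω_s¹ ⇒ overall = 92/29 × 40/7 = 3680/203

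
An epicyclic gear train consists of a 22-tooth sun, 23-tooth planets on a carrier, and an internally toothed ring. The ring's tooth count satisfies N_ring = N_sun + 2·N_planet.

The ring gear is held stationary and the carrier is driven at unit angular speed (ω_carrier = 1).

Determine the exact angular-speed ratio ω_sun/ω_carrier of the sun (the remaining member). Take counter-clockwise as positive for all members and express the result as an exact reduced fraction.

N_ring = 22 + 2·23 = 68
22(ω_s−ω_c) = −68(ω_r−ω_c),  ω_r=0, ω_c=1
ω_s = 1 − (68/22)(0−1) = 45/11
ω_s/ω_c = 45/11

45/11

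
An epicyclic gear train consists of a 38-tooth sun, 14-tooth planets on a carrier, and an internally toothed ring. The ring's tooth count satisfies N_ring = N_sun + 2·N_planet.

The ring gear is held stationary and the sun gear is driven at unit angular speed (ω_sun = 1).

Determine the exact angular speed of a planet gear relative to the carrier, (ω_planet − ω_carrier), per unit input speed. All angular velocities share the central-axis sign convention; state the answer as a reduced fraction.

N_ring = 38 + 2·14 = 66
38(ω_s−ω_c) = −66(ω_r−ω_c),  ω_r=0, ω_s=1
38(1−ω_c) = −66(0−ω_c)  ⇒  104ω_c = 38  ⇒  ω_c = 19/52
sun–planet: 38·(1−19/52) = −14·(ω_p−ω_c)  ⇒  ω_p−ω_c = −(38/14)·(33/52) = -627/364

-627/364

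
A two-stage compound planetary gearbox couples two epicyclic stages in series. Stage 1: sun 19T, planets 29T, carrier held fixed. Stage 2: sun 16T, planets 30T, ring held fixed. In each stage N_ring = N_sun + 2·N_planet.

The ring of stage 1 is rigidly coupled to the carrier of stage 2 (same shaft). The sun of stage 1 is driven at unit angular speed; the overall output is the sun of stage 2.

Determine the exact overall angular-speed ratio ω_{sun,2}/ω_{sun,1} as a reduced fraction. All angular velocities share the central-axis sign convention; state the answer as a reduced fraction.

-437/308

Stage 1: N_ring = 19 + 2·29 = 77
Stage 1: 19(ω_s−ω_c) = −77(ω_r−ω_c),  ω_c=0, ω_s=1
Stage 1: ω_r = 0 − (19/77)(1−0) = -19/77
  ⇒ ω_r¹/ω_s¹ = -19/77
Stage 2: N_ring = 16 + 2·30 = 76
Stage 2: 16(ω_s−ω_c) = −76(ω_r−ω_c),  ω_r=0, ω_c=1
Stage 2: ω_s = 1 − (76/16)(0−1) = 23/4
  ⇒ ω_s²/ω_c² = 23/4
Coupling ω_c² = ω_r¹ ⇒ overall = -19/77 × 23/4 = -437/308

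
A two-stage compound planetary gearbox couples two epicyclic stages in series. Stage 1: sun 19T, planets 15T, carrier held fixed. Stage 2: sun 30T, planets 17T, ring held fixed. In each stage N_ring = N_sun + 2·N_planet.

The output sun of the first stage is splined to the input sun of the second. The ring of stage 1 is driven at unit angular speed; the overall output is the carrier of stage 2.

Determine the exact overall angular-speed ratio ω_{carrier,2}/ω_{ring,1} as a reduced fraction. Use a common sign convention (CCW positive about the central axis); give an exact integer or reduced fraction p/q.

Stage 1: N_ring = 19 + 2·15 = 49
Stage 1: 19(ω_s−ω_c) = −49(ω_r−ω_c),  ω_c=0, ω_r=1
Stage 1: ω_s = 0 − (49/19)(1−0) = -49/19
  ⇒ ω_s¹/ω_r¹ = -49/19
Stage 2: N_ring = 30 + 2·17 = 64
Stage 2: 30(ω_s−ω_c) = −64(ω_r−ω_c),  ω_r=0, ω_s=1
Stage 2: 30(1−ω_c) = −64(0−ω_c)  ⇒  94ω_c = 30  ⇒  ω_c = 15/47
  ⇒ ω_c²/ω_s² = 15/47
Coupling ω_s² = ω_s¹ ⇒ overall = -49/19 × 15/47 = -735/893

-735/893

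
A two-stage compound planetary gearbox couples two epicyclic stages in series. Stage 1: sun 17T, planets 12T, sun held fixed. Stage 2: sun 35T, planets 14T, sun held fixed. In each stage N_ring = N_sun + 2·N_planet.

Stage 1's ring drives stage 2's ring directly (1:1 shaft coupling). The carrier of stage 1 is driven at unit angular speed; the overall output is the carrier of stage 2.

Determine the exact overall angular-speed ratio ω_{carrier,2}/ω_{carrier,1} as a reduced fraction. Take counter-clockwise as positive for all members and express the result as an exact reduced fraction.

Stage 1: N_ring = 17 + 2·12 = 41
Stage 1: 17(ω_s−ω_c) = −41(ω_r−ω_c),  ω_s=0, ω_c=1
Stage 1: ω_r = 1 − (17/41)(0−1) = 58/41
  ⇒ ω_r¹/ω_c¹ = 58/41
Stage 2: N_ring = 35 + 2·14 = 63
Stage 2: 35(ω_s−ω_c) = −63(ω_r−ω_c),  ω_s=0, ω_r=1
Stage 2: 35(0−ω_c) = −63(1−ω_c)  ⇒  98ω_c = 63  ⇒  ω_c = 9/14
  ⇒ ω_c²/ω_r² = 9/14
Coupling ω_r² = ω_r¹ ⇒ overall = 58/41 × 9/14 = 261/287

261/287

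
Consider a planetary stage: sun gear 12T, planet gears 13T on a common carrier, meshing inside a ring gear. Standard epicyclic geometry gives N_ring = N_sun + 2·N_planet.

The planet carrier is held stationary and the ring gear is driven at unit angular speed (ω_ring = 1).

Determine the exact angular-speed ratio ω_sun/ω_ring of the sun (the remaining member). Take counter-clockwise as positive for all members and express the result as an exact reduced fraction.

N_ring = 12 + 2·13 = 38
12(ω_s−ω_c) = −38(ω_r−ω_c),  ω_c=0, ω_r=1
ω_s = 0 − (38/12)(1−0) = -19/6
ω_s/ω_r = -19/6

-19/6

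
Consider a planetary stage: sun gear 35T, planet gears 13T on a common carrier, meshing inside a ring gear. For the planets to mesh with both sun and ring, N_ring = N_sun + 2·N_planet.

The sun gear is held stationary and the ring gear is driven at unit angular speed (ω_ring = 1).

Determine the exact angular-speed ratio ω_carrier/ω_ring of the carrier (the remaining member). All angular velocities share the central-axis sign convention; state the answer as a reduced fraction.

N_ring = 35 + 2·13 = 61
35(ω_s−ω_c) = −61(ω_r−ω_c),  ω_s=0, ω_r=1
35(0−ω_c) = −61(1−ω_c)  ⇒  96ω_c = 61  ⇒  ω_c = 61/96
ω_c/ω_r = 61/96

61/96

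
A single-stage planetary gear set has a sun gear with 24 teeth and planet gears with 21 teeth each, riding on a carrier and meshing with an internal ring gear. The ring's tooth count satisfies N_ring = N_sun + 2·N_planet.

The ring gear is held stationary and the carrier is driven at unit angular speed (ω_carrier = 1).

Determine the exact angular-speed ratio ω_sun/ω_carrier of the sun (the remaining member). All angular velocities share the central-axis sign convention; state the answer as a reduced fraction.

N_ring = 24 + 2·21 = 66
24(ω_s−ω_c) = −66(ω_r−ω_c),  ω_r=0, ω_c=1
ω_s = 1 − (66/24)(0−1) = 15/4
ω_s/ω_c = 15/4

15/4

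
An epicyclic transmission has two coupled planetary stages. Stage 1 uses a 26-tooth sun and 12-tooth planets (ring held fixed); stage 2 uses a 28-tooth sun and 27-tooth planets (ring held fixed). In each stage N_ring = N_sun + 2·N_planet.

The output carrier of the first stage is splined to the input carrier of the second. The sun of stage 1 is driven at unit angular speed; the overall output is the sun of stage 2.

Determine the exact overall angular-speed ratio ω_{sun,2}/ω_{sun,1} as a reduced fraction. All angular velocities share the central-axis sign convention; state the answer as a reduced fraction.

Stage 1: N_ring = 26 + 2·12 = 50
Stage 1: 26(ω_s−ω_c) = −50(ω_r−ω_c),  ω_r=0, ω_s=1
Stage 1: 26(1−ω_c) = −50(0−ω_c)  ⇒  76ω_c = 26  ⇒  ω_c = 13/38
  ⇒ ω_c¹/ω_s¹ = 13/38
Stage 2: N_ring = 28 + 2·27 = 82
Stage 2: 28(ω_s−ω_c) = −82(ω_r−ω_c),  ω_r=0, ω_c=1
Stage 2: ω_s = 1 − (82/28)(0−1) = 55/14
  ⇒ ω_s²/ω_c² = 55/14
Coupling ω_c² = ω_c¹ ⇒ overall = 13/38 × 55/14 = 715/532

715/532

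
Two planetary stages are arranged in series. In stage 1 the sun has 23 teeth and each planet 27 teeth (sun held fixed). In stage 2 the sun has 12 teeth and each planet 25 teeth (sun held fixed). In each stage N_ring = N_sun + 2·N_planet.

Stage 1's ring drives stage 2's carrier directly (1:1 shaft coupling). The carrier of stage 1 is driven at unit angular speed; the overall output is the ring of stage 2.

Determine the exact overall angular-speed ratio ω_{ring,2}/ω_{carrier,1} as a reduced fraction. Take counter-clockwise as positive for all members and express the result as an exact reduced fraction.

3700/2387

Stage 1: N_ring = 23 + 2·27 = 77
Stage 1: 23(ω_s−ω_c) = −77(ω_r−ω_c),  ω_s=0, ω_c=1
Stage 1: ω_r = 1 − (23/77)(0−1) = 100/77
  ⇒ ω_r¹/ω_c¹ = 100/77
Stage 2: N_ring = 12 + 2·25 = 62
Stage 2: 12(ω_s−ω_c) = −62(ω_r−ω_c),  ω_s=0, ω_c=1
Stage 2: ω_r = 1 − (12/62)(0−1) = 37/31
  ⇒ ω_r²/ω_c² = 37/31
Coupling ω_c² = ω_r¹ ⇒ overall = 100/77 × 37/31 = 3700/2387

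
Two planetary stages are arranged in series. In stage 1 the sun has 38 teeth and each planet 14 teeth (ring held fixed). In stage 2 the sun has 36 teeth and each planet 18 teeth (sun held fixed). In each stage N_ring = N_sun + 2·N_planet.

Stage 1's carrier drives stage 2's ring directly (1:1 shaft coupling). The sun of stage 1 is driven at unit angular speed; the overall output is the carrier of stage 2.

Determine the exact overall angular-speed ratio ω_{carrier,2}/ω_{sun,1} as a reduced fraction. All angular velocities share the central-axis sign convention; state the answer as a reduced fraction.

19/78

Stage 1: N_ring = 38 + 2·14 = 66
Stage 1: 38(ω_s−ω_c) = −66(ω_r−ω_c),  ω_r=0, ω_s=1
Stage 1: 38(1−ω_c) = −66(0−ω_c)  ⇒  104ω_c = 38  ⇒  ω_c = 19/52
  ⇒ ω_c¹/ω_s¹ = 19/52
Stage 2: N_ring = 36 + 2·18 = 72
Stage 2: 36(ω_s−ω_c) = −72(ω_r−ω_c),  ω_s=0, ω_r=1
Stage 2: 36(0−ω_c) = −72(1−ω_c)  ⇒  108ω_c = 72  ⇒  ω_c = 2/3
  ⇒ ω_c²/ω_r² = 2/3
Coupling ω_r² = ω_c¹ ⇒ overall = 19/52 × 2/3 = 19/78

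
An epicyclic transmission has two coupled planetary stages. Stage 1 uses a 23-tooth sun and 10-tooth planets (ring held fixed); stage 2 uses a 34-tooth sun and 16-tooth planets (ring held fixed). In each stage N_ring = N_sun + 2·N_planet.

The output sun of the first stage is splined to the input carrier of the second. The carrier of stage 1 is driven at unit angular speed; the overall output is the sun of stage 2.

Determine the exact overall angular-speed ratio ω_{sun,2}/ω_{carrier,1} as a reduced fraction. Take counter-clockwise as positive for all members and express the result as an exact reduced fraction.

Stage 1: N_ring = 23 + 2·10 = 43
Stage 1: 23(ω_s−ω_c) = −43(ω_r−ω_c),  ω_r=0, ω_c=1
Stage 1: ω_s = 1 − (43/23)(0−1) = 66/23
  ⇒ ω_s¹/ω_c¹ = 66/23
Stage 2: N_ring = 34 + 2·16 = 66
Stage 2: 34(ω_s−ω_c) = −66(ω_r−ω_c),  ω_r=0, ω_c=1
Stage 2: ω_s = 1 − (66/34)(0−1) = 50/17
  ⇒ ω_s²/ω_c² = 50/17
Coupling ω_c² = ω_s¹ ⇒ overall = 66/23 × 50/17 = 3300/391

3300/391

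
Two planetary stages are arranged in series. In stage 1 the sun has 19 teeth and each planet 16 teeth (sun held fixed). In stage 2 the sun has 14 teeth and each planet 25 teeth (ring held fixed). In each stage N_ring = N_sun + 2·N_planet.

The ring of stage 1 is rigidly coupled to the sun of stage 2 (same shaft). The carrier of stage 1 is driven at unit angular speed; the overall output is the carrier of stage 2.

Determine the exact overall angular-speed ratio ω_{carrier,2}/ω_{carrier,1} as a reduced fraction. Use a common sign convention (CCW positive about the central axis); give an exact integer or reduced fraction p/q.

Stage 1: N_ring = 19 + 2·16 = 51
Stage 1: 19(ω_s−ω_c) = −51(ω_r−ω_c),  ω_s=0, ω_c=1
Stage 1: ω_r = 1 − (19/51)(0−1) = 70/51
  ⇒ ω_r¹/ω_c¹ = 70/51
Stage 2: N_ring = 14 + 2·25 = 64
Stage 2: 14(ω_s−ω_c) = −64(ω_r−ω_c),  ω_r=0, ω_s=1
Stage 2: 14(1−ω_c) = −64(0−ω_c)  ⇒  78ω_c = 14  ⇒  ω_c = 7/39
  ⇒ ω_c²/ω_s² = 7/39
Coupling ω_s² = ω_r¹ ⇒ overall = 70/51 × 7/39 = 490/1989

490/1989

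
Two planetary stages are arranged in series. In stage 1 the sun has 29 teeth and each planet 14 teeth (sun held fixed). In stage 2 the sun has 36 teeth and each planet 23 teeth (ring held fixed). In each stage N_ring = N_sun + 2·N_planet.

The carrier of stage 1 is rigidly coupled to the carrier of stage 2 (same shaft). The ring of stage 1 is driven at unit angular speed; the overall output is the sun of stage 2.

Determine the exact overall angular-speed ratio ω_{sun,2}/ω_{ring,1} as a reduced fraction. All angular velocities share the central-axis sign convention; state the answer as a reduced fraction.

Stage 1: N_ring = 29 + 2·14 = 57
Stage 1: 29(ω_s−ω_c) = −57(ω_r−ω_c),  ω_s=0, ω_r=1
Stage 1: 29(0−ω_c) = −57(1−ω_c)  ⇒  86ω_c = 57  ⇒  ω_c = 57/86
  ⇒ ω_c¹/ω_r¹ = 57/86
Stage 2: N_ring = 36 + 2·23 = 82
Stage 2: 36(ω_s−ω_c) = −82(ω_r−ω_c),  ω_r=0, ω_c=1
Stage 2: ω_s = 1 − (82/36)(0−1) = 59/18
  ⇒ ω_s²/ω_c² = 59/18
Coupling ω_c² = ω_c¹ ⇒ overall = 57/86 × 59/18 = 1121/516

1121/516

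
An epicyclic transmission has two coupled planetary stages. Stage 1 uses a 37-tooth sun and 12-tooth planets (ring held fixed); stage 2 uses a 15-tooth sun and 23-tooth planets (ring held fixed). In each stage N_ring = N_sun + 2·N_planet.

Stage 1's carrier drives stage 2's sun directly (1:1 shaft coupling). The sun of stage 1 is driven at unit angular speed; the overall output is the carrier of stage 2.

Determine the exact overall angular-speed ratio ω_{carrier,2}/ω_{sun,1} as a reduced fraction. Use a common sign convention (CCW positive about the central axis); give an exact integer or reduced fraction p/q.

555/7448

Stage 1: N_ring = 37 + 2·12 = 61
Stage 1: 37(ω_s−ω_c) = −61(ω_r−ω_c),  ω_r=0, ω_s=1
Stage 1: 37(1−ω_c) = −61(0−ω_c)  ⇒  98ω_c = 37  ⇒  ω_c = 37/98
  ⇒ ω_c¹/ω_s¹ = 37/98
Stage 2: N_ring = 15 + 2·23 = 61
Stage 2: 15(ω_s−ω_c) = −61(ω_r−ω_c),  ω_r=0, ω_s=1
Stage 2: 15(1−ω_c) = −61(0−ω_c)  ⇒  76ω_c = 15  ⇒  ω_c = 15/76
  ⇒ ω_c²/ω_s² = 15/76
Coupling ω_s² = ω_c¹ ⇒ overall = 37/98 × 15/76 = 555/7448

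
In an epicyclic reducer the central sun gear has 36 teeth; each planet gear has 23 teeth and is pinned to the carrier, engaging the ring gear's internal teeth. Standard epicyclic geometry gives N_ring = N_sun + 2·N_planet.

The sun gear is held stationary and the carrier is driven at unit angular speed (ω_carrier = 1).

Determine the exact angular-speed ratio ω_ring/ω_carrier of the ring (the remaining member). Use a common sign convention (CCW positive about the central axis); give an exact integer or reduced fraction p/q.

59/41

N_ring = 36 + 2·23 = 82
36(ω_s−ω_c) = −82(ω_r−ω_c),  ω_s=0, ω_c=1
ω_r = 1 − (36/82)(0−1) = 59/41
ω_r/ω_c = 59/41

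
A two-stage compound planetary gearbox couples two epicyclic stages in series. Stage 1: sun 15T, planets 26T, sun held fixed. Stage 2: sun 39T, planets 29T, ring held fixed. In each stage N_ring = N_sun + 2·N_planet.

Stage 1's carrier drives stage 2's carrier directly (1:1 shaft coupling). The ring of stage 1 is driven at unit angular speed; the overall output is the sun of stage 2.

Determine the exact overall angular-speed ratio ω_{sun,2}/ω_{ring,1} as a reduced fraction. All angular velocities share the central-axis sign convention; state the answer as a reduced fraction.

4556/1599

Stage 1: N_ring = 15 + 2·26 = 67
Stage 1: 15(ω_s−ω_c) = −67(ω_r−ω_c),  ω_s=0, ω_r=1
Stage 1: 15(0−ω_c) = −67(1−ω_c)  ⇒  82ω_c = 67  ⇒  ω_c = 67/82
  ⇒ ω_c¹/ω_r¹ = 67/82
Stage 2: N_ring = 39 + 2·29 = 97
Stage 2: 39(ω_s−ω_c) = −97(ω_r−ω_c),  ω_r=0, ω_c=1
Stage 2: ω_s = 1 − (97/39)(0−1) = 136/39
  ⇒ ω_s²/ω_c² = 136/39
Coupling ω_c² = ω_c¹ ⇒ overall = 67/82 × 136/39 = 4556/1599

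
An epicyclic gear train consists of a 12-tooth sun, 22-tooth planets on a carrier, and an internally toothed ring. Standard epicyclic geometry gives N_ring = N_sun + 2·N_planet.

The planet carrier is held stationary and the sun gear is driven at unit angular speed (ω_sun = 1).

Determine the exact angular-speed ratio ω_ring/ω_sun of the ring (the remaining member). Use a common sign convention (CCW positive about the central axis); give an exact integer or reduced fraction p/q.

-3/14

N_ring = 12 + 2·22 = 56
12(ω_s−ω_c) = −56(ω_r−ω_c),  ω_c=0, ω_s=1
ω_r = 0 − (12/56)(1−0) = -3/14
ω_r/ω_s = -3/14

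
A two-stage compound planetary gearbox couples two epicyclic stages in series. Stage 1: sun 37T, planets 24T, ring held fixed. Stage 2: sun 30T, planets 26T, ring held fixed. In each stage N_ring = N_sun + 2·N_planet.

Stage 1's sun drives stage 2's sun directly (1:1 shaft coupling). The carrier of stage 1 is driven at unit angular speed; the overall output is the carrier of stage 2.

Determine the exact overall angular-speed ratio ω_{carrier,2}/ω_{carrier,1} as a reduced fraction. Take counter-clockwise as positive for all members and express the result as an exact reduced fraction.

Stage 1: N_ring = 37 + 2·24 = 85
Stage 1: 37(ω_s−ω_c) = −85(ω_r−ω_c),  ω_r=0, ω_c=1
Stage 1: ω_s = 1 − (85/37)(0−1) = 122/37
  ⇒ ω_s¹/ω_c¹ = 122/37
Stage 2: N_ring = 30 + 2·26 = 82
Stage 2: 30(ω_s−ω_c) = −82(ω_r−ω_c),  ω_r=0, ω_s=1
Stage 2: 30(1−ω_c) = −82(0−ω_c)  ⇒  112ω_c = 30  ⇒  ω_c = 15/56
  ⇒ ω_c²/ω_s² = 15/56
Coupling ω_s² = ω_s¹ ⇒ overall = 122/37 × 15/56 = 915/1036

915/1036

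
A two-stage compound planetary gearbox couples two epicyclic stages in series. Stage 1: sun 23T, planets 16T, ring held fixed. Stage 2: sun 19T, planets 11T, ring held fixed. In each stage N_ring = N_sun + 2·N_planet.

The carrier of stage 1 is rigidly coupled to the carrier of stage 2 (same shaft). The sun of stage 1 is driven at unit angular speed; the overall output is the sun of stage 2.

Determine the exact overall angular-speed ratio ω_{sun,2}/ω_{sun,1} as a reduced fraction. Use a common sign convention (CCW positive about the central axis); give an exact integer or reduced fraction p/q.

230/247

Stage 1: N_ring = 23 + 2·16 = 55
Stage 1: 23(ω_s−ω_c) = −55(ω_r−ω_c),  ω_r=0, ω_s=1
Stage 1: 23(1−ω_c) = −55(0−ω_c)  ⇒  78ω_c = 23  ⇒  ω_c = 23/78
  ⇒ ω_c¹/ω_s¹ = 23/78
Stage 2: N_ring = 19 + 2·11 = 41
Stage 2: 19(ω_s−ω_c) = −41(ω_r−ω_c),  ω_r=0, ω_c=1
Stage 2: ω_s = 1 − (41/19)(0−1) = 60/19
  ⇒ ω_s²/ω_c² = 60/19
Coupling ω_c² = ω_c¹ ⇒ overall = 23/78 × 60/19 = 230/247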